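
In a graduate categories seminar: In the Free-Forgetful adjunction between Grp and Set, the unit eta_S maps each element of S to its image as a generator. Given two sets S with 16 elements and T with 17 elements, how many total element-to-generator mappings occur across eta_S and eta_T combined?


The unit eta_X: X -> U(F(X)) of the Free-Forgetful adjunction
maps each element of X to a generator of F(X). For X = S + T (disjoint
union in Set), |S + T| = |S| + |T|.
Total mappings = 16 + 17 = 33.

33


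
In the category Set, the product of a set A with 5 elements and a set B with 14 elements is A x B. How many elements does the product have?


In Set, the product A x B is the Cartesian product.
By the universal property, |A x B| = |A| * |B|.
|A x B| = 5 * 14 = 70

70


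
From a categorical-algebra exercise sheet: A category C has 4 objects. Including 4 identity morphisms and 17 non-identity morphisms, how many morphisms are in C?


Each object has an identity morphism, giving 4 identities.
Adding the 17 non-identity morphisms:
Total = 4 + 17 = 21

21


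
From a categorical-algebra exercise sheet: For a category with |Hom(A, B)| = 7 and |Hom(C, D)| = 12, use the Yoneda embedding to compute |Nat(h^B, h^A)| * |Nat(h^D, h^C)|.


By the Yoneda lemma, Nat(h^B, h^A) is isomorphic to Hom(A, B),
so |Nat(h^B, h^A)| = |Hom(A, B)| and |Nat(h^D, h^C)| = |Hom(C, D)|.
|Hom(A, B)| = 7, |Hom(C, D)| = 12.
|Nat(h^B, h^A) x Nat(h^D, h^C)| = 7 * 12 = 84

84


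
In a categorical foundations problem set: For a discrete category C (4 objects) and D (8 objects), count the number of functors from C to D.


A functor from a discrete category C to D is determined by
where each object maps. Each of the 4 objects of C can map
to any of the 8 objects of D independently.
Number of functors = 8^4 = 4096

4096


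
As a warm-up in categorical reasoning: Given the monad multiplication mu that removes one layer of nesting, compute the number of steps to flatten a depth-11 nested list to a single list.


Each application of mu: T^2 -> T removes one layer of nesting.
Starting at depth 11 (i.e., T^11(X)), we need to reach T(X).
Number of mu applications = 11 - 1 = 10

10


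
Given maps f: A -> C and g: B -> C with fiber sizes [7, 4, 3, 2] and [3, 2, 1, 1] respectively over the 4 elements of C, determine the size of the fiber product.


The pullback A x_C B consists of pairs (a, b) with f(a) = g(b).
For each element c in C, the fiber product has |f^-1(c)| * |g^-1(c)| elements.
Summing over C: 7 * 3 + 4 * 2 + 3 * 1 + 2 * 1
= 21 + 8 + 3 + 2 = 34

34


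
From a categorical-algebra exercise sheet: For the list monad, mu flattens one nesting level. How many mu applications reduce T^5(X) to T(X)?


Each application of mu: T^2 -> T removes one layer of nesting.
Starting at depth 5 (i.e., T^5(X)), we need to reach T(X).
Number of mu applications = 5 - 1 = 4

4


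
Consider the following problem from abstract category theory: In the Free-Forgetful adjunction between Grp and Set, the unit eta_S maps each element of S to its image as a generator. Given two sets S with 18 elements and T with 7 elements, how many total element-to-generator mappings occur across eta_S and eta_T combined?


The unit eta_X: X -> U(F(X)) of the Free-Forgetful adjunction
maps each element of X to a generator of F(X). For X = S + T (disjoint
union in Set), |S + T| = |S| + |T|.
Total mappings = 18 + 7 = 25.

25


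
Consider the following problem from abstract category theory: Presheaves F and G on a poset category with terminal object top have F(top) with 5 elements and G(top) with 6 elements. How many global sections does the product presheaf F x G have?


Global sections of a presheaf on a poset with terminal top satisfy
Gamma(H) ~ H(top). Presheaves admit pointwise products, so
(F x G)(top) = F(top) x G(top) (Cartesian product).
|Gamma(F x G)| = |F(top)| * |G(top)| = 5 * 6 = 30.

30


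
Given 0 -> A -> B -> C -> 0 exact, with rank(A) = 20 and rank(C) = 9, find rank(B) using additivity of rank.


For a short exact sequence 0 -> A -> B -> C -> 0,
rank is additive: rank(B) = rank(A) + rank(C).
rank(B) = 20 + 9 = 29

29


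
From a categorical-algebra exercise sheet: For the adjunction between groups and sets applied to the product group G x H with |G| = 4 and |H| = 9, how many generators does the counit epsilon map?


The counit epsilon_K: F(U(K)) -> K of the Free-Forgetful adjunction
maps |K| generators of F(U(K)) into K. For K = G x H (the product group),
|G x H| = |G| * |H|.
Total generators mapped = 4 * 9 = 36.

36


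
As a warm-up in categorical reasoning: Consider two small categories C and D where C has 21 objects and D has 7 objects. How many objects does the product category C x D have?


The product category C x D has objects that are pairs (c, d).
Number of pairs = |Ob(C)| * |Ob(D)| = 21 * 7 = 147

147


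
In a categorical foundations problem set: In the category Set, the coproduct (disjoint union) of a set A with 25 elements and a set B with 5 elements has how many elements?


In Set, the coproduct A + B is the disjoint union.
|A + B| = |A| + |B| = 25 + 5 = 30

30


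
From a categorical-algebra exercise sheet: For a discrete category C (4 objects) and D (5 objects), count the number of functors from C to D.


A functor from a discrete category C to D is determined by
where each object maps. Each of the 4 objects of C can map
to any of the 5 objects of D independently.
Number of functors = 5^4 = 625

625


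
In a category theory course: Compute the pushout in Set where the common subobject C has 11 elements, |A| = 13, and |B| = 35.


The pushout A +_C B identifies the images of C in A and B.
|A +_C B| = |A| + |B| - |C| (for injections).
= 13 + 35 - 11 = 37

37


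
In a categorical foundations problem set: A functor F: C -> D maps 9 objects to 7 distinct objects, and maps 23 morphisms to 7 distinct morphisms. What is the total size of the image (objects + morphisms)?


The image of F consists of distinct objects and distinct morphisms.
|Im(F)| on objects = 7
|Im(F)| on morphisms = 7
Total image cardinality = 7 + 7 = 14

14


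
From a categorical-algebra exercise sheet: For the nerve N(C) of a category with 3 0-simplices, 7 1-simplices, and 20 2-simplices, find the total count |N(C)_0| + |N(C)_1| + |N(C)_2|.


The 2-skeleton of the nerve N(C) consists of simplices in dimensions 0, 1, 2:
  |N(C)_0| = 3 (objects)
  |N(C)_1| = 7 (morphisms)
  |N(C)_2| = 20 (composable pairs)
Total = 3 + 7 + 20 = 30

30


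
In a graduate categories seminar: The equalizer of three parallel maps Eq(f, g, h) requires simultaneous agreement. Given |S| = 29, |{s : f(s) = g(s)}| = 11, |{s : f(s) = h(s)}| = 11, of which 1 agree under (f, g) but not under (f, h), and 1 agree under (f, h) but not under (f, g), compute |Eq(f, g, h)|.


Eq(f, g, h) is the triple-agreement set: points in S where all three
maps take the same value. Using inclusion-exclusion on the pairwise data:
Pair (f, g) agrees on 11 points; pair (f, h) on 11 points.
Points agreeing under (f, g) but not (f, h) = 1; under (f, h) but not (f, g) = 1.
Triple-agreement = agreement-in-(f, g) minus points that agree under (f, g) but not (f, h):
|Eq(f, g, h)| = 11 - 1 = 10
(cross-check via (f, h): 11 - 1 = 10.)

10


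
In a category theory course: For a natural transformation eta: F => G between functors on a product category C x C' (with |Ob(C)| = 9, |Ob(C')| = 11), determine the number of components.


A natural transformation eta: F => G assigns one component morphism per
object of the domain category.
The domain is the product category C x C', so
|Ob(C x C')| = |Ob(C)| * |Ob(C')| = 9 * 11 = 99.
Therefore eta has 99 component morphisms.

99


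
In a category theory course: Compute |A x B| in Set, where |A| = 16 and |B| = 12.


In Set, the product A x B is the Cartesian product.
By the universal property, |A x B| = |A| * |B|.
|A x B| = 16 * 12 = 192

192


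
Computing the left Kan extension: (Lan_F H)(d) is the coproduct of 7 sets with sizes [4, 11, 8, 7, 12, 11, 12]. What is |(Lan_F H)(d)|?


Pointwise, the left Kan extension (Lan_F H)(d) is the colimit, indexed
by the comma category (F downarrow d), of H composed with the
projection (F downarrow d) -> C. Here that colimit is given
as a coproduct (disjoint union) of sets, so its cardinality is the
sum of the sizes of the summands.
Coproduct of sets with sizes: 4 + 11 + 8 + 7 + 12 + 11 + 12
= 65

65


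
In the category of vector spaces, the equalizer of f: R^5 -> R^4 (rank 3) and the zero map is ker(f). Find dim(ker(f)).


The equalizer of f and the zero map is ker(f).
By the rank-nullity theorem: dim(ker(f)) = dim(domain) - rank(f).
dim(ker(f)) = 5 - 3 = 2

2


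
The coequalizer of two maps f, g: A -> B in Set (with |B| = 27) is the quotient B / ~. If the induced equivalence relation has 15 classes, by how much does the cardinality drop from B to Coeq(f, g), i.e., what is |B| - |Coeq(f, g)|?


The coequalizer Coeq(f, g) = B / ~ has one element per equivalence class.
|B| = 27, |Coeq(f, g)| = 15.
|B| - |Coeq(f, g)| = 27 - 15 = 12.

12


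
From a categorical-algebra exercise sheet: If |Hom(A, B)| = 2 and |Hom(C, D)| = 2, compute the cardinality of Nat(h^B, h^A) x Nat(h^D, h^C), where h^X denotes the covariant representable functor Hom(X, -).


By the Yoneda lemma, Nat(h^B, h^A) is isomorphic to Hom(A, B),
so |Nat(h^B, h^A)| = |Hom(A, B)| and |Nat(h^D, h^C)| = |Hom(C, D)|.
|Hom(A, B)| = 2, |Hom(C, D)| = 2.
|Nat(h^B, h^A) x Nat(h^D, h^C)| = 2 * 2 = 4

4


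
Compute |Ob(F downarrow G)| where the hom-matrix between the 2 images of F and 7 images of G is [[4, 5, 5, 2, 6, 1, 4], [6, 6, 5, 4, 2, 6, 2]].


Objects of (F downarrow G) are triples (a, b, h: F(a)->G(b)).
The count equals the sum of all entries in the hom-matrix.
sum(row 0) = 27
sum(row 1) = 31
Grand total = 58

58


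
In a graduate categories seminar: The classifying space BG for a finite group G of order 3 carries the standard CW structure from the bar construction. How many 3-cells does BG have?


In the bar-construction CW model of BG, the n-cells are indexed by
n-tuples [g_1|...|g_n] of non-identity elements of G (degenerate
simplices with some g_i = e do not contribute cells), so there are
(|G| - 1)^n n-cells.
For dim = 3 with |G| = 3:
cells = (3 - 1)^3 = 2^3 = 8

8


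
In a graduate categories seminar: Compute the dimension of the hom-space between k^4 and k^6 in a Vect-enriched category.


In Vect-enriched categories, Hom(k^n, k^m) is the space of m x n matrices.
dim(Hom(k^4, k^6)) = 6 * 4 = 24

24


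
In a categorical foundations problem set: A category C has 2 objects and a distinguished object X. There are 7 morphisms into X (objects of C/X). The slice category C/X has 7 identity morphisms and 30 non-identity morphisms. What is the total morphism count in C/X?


In the slice category C/X, objects are morphisms to X.
Identity morphisms: 7 (one per object of C/X).
Non-identity morphisms: 30.
Total = 7 + 30 = 37

37


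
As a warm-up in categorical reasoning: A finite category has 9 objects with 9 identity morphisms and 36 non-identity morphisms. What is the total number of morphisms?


Each object has an identity morphism, giving 9 identities.
Adding the 36 non-identity morphisms:
Total = 9 + 36 = 45

45


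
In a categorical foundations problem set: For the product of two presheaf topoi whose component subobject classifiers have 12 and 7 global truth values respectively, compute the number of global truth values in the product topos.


In a product of presheaf topoi E_1 x E_2, the subobject classifier
is Omega = Omega_1 x Omega_2 (componentwise), so
|Omega(top)| = |Omega_1(top_1)| * |Omega_2(top_2)|.
= 12 * 7 = 84.

84


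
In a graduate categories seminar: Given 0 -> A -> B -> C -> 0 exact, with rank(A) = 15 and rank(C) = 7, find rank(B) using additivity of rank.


For a short exact sequence 0 -> A -> B -> C -> 0,
rank is additive: rank(B) = rank(A) + rank(C).
rank(B) = 15 + 7 = 22

22


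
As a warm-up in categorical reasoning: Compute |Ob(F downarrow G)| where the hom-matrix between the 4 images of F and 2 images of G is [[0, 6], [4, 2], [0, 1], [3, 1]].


Objects of (F downarrow G) are triples (a, b, h: F(a)->G(b)).
The count equals the sum of all entries in the hom-matrix.
sum(row 0) = 6
sum(row 1) = 6
sum(row 2) = 1
sum(row 3) = 4
Grand total = 17

17


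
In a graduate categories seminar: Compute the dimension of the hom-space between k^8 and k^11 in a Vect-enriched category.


In Vect-enriched categories, Hom(k^n, k^m) is the space of m x n matrices.
dim(Hom(k^8, k^11)) = 11 * 8 = 88

88


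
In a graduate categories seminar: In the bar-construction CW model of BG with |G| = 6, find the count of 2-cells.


In the bar-construction CW model of BG, the n-cells are indexed by
n-tuples [g_1|...|g_n] of non-identity elements of G (degenerate
simplices with some g_i = e do not contribute cells), so there are
(|G| - 1)^n n-cells.
For dim = 2 with |G| = 6:
cells = (6 - 1)^2 = 5^2 = 25

25


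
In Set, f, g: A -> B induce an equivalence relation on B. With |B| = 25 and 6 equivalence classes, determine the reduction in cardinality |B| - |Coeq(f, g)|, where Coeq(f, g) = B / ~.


The coequalizer Coeq(f, g) = B / ~ has one element per equivalence class.
|B| = 25, |Coeq(f, g)| = 6.
|B| - |Coeq(f, g)| = 25 - 6 = 19.

19


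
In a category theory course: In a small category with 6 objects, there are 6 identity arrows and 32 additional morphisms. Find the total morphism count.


Each object has an identity morphism, giving 6 identities.
Adding the 32 non-identity morphisms:
Total = 6 + 32 = 38

38


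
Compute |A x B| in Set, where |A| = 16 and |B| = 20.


In Set, the product A x B is the Cartesian product.
By the universal property, |A x B| = |A| * |B|.
|A x B| = 16 * 20 = 320

320


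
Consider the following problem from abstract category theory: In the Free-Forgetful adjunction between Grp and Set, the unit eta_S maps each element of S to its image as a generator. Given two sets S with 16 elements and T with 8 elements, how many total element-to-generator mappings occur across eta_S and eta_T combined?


The unit eta_X: X -> U(F(X)) of the Free-Forgetful adjunction
maps each element of X to a generator of F(X). For X = S + T (disjoint
union in Set), |S + T| = |S| + |T|.
Total mappings = 16 + 8 = 24.

24


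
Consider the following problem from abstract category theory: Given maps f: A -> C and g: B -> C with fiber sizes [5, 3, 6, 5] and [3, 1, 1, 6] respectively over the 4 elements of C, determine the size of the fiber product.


The pullback A x_C B consists of pairs (a, b) with f(a) = g(b).
For each element c in C, the fiber product has |f^-1(c)| * |g^-1(c)| elements.
Summing over C: 5 * 3 + 3 * 1 + 6 * 1 + 5 * 6
= 15 + 3 + 6 + 30 = 54

54


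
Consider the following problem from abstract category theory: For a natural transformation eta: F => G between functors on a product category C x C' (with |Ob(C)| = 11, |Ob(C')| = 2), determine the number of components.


A natural transformation eta: F => G assigns one component morphism per
object of the domain category.
The domain is the product category C x C', so
|Ob(C x C')| = |Ob(C)| * |Ob(C')| = 11 * 2 = 22.
Therefore eta has 22 component morphisms.

22


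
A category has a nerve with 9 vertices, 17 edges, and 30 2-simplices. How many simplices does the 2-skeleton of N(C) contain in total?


The 2-skeleton of the nerve N(C) consists of simplices in dimensions 0, 1, 2:
  |N(C)_0| = 9 (objects)
  |N(C)_1| = 17 (morphisms)
  |N(C)_2| = 30 (composable pairs)
Total = 9 + 17 + 30 = 56

56


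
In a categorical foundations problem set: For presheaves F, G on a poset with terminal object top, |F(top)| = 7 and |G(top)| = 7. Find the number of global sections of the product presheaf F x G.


Global sections of a presheaf on a poset with terminal top satisfy
Gamma(H) ~ H(top). Presheaves admit pointwise products, so
(F x G)(top) = F(top) x G(top) (Cartesian product).
|Gamma(F x G)| = |F(top)| * |G(top)| = 7 * 7 = 49.

49


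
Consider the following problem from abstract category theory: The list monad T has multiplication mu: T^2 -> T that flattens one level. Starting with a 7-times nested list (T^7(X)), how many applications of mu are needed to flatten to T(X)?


Each application of mu: T^2 -> T removes one layer of nesting.
Starting at depth 7 (i.e., T^7(X)), we need to reach T(X).
Number of mu applications = 7 - 1 = 6

6


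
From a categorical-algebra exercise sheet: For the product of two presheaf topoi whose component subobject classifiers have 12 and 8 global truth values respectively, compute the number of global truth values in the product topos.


In a product of presheaf topoi E_1 x E_2, the subobject classifier
is Omega = Omega_1 x Omega_2 (componentwise), so
|Omega(top)| = |Omega_1(top_1)| * |Omega_2(top_2)|.
= 12 * 8 = 96.

96


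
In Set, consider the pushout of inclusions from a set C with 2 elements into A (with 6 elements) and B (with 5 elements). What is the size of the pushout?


The pushout A +_C B identifies the images of C in A and B.
|A +_C B| = |A| + |B| - |C| (for injections).
= 6 + 5 - 2 = 9

9


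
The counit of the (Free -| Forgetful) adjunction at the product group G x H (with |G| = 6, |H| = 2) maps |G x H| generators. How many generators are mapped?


The counit epsilon_K: F(U(K)) -> K of the Free-Forgetful adjunction
maps |K| generators of F(U(K)) into K. For K = G x H (the product group),
|G x H| = |G| * |H|.
Total generators mapped = 6 * 2 = 12.

12


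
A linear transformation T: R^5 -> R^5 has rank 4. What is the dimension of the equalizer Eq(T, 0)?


The equalizer of f and the zero map is ker(f).
By the rank-nullity theorem: dim(ker(f)) = dim(domain) - rank(f).
dim(ker(f)) = 5 - 4 = 1

1


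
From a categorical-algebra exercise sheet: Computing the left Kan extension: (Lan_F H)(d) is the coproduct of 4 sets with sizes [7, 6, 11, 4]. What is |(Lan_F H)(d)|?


Pointwise, the left Kan extension (Lan_F H)(d) is the colimit, indexed
by the comma category (F downarrow d), of H composed with the
projection (F downarrow d) -> C. Here that colimit is given
as a coproduct (disjoint union) of sets, so its cardinality is the
sum of the sizes of the summands.
Coproduct of sets with sizes: 7 + 6 + 11 + 4
= 28

28


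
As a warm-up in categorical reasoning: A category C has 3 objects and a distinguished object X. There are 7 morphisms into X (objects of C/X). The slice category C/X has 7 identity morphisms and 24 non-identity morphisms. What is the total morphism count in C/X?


In the slice category C/X, objects are morphisms to X.
Identity morphisms: 7 (one per object of C/X).
Non-identity morphisms: 24.
Total = 7 + 24 = 31

31


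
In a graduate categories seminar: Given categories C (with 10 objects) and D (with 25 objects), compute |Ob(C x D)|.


The product category C x D has objects that are pairs (c, d).
Number of pairs = |Ob(C)| * |Ob(D)| = 10 * 25 = 250

250


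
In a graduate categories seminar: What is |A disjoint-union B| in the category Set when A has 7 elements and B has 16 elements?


In Set, the coproduct A + B is the disjoint union.
|A + B| = |A| + |B| = 7 + 16 = 23

23


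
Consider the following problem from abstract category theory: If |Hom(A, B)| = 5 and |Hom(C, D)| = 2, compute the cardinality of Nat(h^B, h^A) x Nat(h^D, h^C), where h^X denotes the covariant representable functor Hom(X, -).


By the Yoneda lemma, Nat(h^B, h^A) is isomorphic to Hom(A, B),
so |Nat(h^B, h^A)| = |Hom(A, B)| and |Nat(h^D, h^C)| = |Hom(C, D)|.
|Hom(A, B)| = 5, |Hom(C, D)| = 2.
|Nat(h^B, h^A) x Nat(h^D, h^C)| = 5 * 2 = 10

10


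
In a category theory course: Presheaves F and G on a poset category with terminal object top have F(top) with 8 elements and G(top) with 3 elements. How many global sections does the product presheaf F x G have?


Global sections of a presheaf on a poset with terminal top satisfy
Gamma(H) ~ H(top). Presheaves admit pointwise products, so
(F x G)(top) = F(top) x G(top) (Cartesian product).
|Gamma(F x G)| = |F(top)| * |G(top)| = 8 * 3 = 24.

24


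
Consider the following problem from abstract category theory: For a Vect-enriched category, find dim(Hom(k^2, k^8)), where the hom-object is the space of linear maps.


In Vect-enriched categories, Hom(k^n, k^m) is the space of m x n matrices.
dim(Hom(k^2, k^8)) = 8 * 2 = 16

16


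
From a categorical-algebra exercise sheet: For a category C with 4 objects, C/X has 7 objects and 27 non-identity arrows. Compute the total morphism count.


In the slice category C/X, objects are morphisms to X.
Identity morphisms: 7 (one per object of C/X).
Non-identity morphisms: 27.
Total = 7 + 27 = 34

34


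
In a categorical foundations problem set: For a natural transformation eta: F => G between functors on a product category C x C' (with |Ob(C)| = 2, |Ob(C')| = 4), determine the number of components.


A natural transformation eta: F => G assigns one component morphism per
object of the domain category.
The domain is the product category C x C', so
|Ob(C x C')| = |Ob(C)| * |Ob(C')| = 2 * 4 = 8.
Therefore eta has 8 component morphisms.

8


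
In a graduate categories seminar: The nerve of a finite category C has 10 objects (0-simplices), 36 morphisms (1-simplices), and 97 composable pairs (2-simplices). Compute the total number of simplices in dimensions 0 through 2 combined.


The 2-skeleton of the nerve N(C) consists of simplices in dimensions 0, 1, 2:
  |N(C)_0| = 10 (objects)
  |N(C)_1| = 36 (morphisms)
  |N(C)_2| = 97 (composable pairs)
Total = 10 + 36 + 97 = 143

143


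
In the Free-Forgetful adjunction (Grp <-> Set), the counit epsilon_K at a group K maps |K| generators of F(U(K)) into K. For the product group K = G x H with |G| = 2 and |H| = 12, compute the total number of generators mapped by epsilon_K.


The counit epsilon_K: F(U(K)) -> K of the Free-Forgetful adjunction
maps |K| generators of F(U(K)) into K. For K = G x H (the product group),
|G x H| = |G| * |H|.
Total generators mapped = 2 * 12 = 24.

24


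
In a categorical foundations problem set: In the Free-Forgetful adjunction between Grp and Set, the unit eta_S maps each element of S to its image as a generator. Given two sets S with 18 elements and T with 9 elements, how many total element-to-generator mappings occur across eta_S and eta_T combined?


The unit eta_X: X -> U(F(X)) of the Free-Forgetful adjunction
maps each element of X to a generator of F(X). For X = S + T (disjoint
union in Set), |S + T| = |S| + |T|.
Total mappings = 18 + 9 = 27.

27


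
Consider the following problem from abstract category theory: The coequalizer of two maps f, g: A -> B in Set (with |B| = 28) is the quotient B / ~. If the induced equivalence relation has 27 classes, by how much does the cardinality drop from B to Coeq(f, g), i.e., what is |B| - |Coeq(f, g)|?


The coequalizer Coeq(f, g) = B / ~ has one element per equivalence class.
|B| = 28, |Coeq(f, g)| = 27.
|B| - |Coeq(f, g)| = 28 - 27 = 1.

1


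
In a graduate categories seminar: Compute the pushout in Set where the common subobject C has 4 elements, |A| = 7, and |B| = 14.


The pushout A +_C B identifies the images of C in A and B.
|A +_C B| = |A| + |B| - |C| (for injections).
= 7 + 14 - 4 = 17

17


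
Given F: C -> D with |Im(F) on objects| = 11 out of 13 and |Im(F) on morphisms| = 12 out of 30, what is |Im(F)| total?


The image of F consists of distinct objects and distinct morphisms.
|Im(F)| on objects = 11
|Im(F)| on morphisms = 12
Total image cardinality = 11 + 12 = 23

23


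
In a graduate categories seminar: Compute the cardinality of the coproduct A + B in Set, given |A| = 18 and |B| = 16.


In Set, the coproduct A + B is the disjoint union.
|A + B| = |A| + |B| = 18 + 16 = 34

34


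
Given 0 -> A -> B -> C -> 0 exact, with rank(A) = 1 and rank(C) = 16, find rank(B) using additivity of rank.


For a short exact sequence 0 -> A -> B -> C -> 0,
rank is additive: rank(B) = rank(A) + rank(C).
rank(B) = 1 + 16 = 17

17


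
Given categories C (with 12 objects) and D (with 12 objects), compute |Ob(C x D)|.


The product category C x D has objects that are pairs (c, d).
Number of pairs = |Ob(C)| * |Ob(D)| = 12 * 12 = 144

144


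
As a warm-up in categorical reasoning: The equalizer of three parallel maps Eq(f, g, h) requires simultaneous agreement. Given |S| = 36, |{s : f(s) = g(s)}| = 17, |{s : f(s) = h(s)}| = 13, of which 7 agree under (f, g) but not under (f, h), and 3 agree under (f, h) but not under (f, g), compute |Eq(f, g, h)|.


Eq(f, g, h) is the triple-agreement set: points in S where all three
maps take the same value. Using inclusion-exclusion on the pairwise data:
Pair (f, g) agrees on 17 points; pair (f, h) on 13 points.
Points agreeing under (f, g) but not (f, h) = 7; under (f, h) but not (f, g) = 3.
Triple-agreement = agreement-in-(f, g) minus points that agree under (f, g) but not (f, h):
|Eq(f, g, h)| = 17 - 7 = 10
(cross-check via (f, h): 13 - 3 = 10.)

10


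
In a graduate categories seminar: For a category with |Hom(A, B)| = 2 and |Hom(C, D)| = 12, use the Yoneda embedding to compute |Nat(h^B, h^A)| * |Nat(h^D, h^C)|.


By the Yoneda lemma, Nat(h^B, h^A) is isomorphic to Hom(A, B),
so |Nat(h^B, h^A)| = |Hom(A, B)| and |Nat(h^D, h^C)| = |Hom(C, D)|.
|Hom(A, B)| = 2, |Hom(C, D)| = 12.
|Nat(h^B, h^A) x Nat(h^D, h^C)| = 2 * 12 = 24

24


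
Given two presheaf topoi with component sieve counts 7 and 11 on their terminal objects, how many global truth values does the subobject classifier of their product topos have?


In a product of presheaf topoi E_1 x E_2, the subobject classifier
is Omega = Omega_1 x Omega_2 (componentwise), so
|Omega(top)| = |Omega_1(top_1)| * |Omega_2(top_2)|.
= 7 * 11 = 77.

77


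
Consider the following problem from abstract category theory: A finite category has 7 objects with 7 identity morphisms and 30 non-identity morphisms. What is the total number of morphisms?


Each object has an identity morphism, giving 7 identities.
Adding the 30 non-identity morphisms:
Total = 7 + 30 = 37

37


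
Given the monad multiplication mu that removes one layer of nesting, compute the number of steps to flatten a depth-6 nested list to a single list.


Each application of mu: T^2 -> T removes one layer of nesting.
Starting at depth 6 (i.e., T^6(X)), we need to reach T(X).
Number of mu applications = 6 - 1 = 5

5


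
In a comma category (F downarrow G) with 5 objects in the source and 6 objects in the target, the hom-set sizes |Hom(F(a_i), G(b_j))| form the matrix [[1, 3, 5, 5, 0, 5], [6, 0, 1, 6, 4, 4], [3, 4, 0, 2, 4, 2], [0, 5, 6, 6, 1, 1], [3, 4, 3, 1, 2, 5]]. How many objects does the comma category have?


Objects of (F downarrow G) are triples (a, b, h: F(a)->G(b)).
The count equals the sum of all entries in the hom-matrix.
sum(row 0) = 19
sum(row 1) = 21
sum(row 2) = 15
sum(row 3) = 19
sum(row 4) = 18
Grand total = 92

92


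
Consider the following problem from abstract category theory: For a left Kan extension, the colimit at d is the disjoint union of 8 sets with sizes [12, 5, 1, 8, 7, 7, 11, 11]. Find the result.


Pointwise, the left Kan extension (Lan_F H)(d) is the colimit, indexed
by the comma category (F downarrow d), of H composed with the
projection (F downarrow d) -> C. Here that colimit is given
as a coproduct (disjoint union) of sets, so its cardinality is the
sum of the sizes of the summands.
Coproduct of sets with sizes: 12 + 5 + 1 + 8 + 7 + 7 + 11 + 11
= 62

62


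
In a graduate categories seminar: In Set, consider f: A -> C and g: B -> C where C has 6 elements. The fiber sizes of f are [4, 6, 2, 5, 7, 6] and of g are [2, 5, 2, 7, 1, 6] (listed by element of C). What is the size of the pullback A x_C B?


The pullback A x_C B consists of pairs (a, b) with f(a) = g(b).
For each element c in C, the fiber product has |f^-1(c)| * |g^-1(c)| elements.
Summing over C: 4 * 2 + 6 * 5 + 2 * 2 + 5 * 7 + 7 * 1 + 6 * 6
= 8 + 30 + 4 + 35 + 7 + 36 = 120

120


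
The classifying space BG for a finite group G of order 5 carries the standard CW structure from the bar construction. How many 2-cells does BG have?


In the bar-construction CW model of BG, the n-cells are indexed by
n-tuples [g_1|...|g_n] of non-identity elements of G (degenerate
simplices with some g_i = e do not contribute cells), so there are
(|G| - 1)^n n-cells.
For dim = 2 with |G| = 5:
cells = (5 - 1)^2 = 4^2 = 16

16


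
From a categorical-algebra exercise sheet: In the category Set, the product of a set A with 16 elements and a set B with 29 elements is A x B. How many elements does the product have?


In Set, the product A x B is the Cartesian product.
By the universal property, |A x B| = |A| * |B|.
|A x B| = 16 * 29 = 464

464


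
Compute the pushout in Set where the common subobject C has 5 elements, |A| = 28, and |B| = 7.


The pushout A +_C B identifies the images of C in A and B.
|A +_C B| = |A| + |B| - |C| (for injections).
= 28 + 7 - 5 = 30

30


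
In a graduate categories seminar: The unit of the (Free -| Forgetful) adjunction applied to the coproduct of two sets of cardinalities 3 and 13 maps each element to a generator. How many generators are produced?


The unit eta_X: X -> U(F(X)) of the Free-Forgetful adjunction
maps each element of X to a generator of F(X). For X = S + T (disjoint
union in Set), |S + T| = |S| + |T|.
Total mappings = 3 + 13 = 16.

16


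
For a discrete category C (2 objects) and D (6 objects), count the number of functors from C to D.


A functor from a discrete category C to D is determined by
where each object maps. Each of the 2 objects of C can map
to any of the 6 objects of D independently.
Number of functors = 6^2 = 36

36


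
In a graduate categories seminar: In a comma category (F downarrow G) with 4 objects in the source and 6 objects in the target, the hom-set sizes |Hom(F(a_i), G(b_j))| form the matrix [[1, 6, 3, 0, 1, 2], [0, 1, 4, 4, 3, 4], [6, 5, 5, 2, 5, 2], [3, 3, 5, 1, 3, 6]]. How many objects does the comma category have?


Objects of (F downarrow G) are triples (a, b, h: F(a)->G(b)).
The count equals the sum of all entries in the hom-matrix.
sum(row 0) = 13
sum(row 1) = 16
sum(row 2) = 25
sum(row 3) = 21
Grand total = 75

75


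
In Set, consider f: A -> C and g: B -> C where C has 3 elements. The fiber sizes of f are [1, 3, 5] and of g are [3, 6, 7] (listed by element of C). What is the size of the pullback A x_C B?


The pullback A x_C B consists of pairs (a, b) with f(a) = g(b).
For each element c in C, the fiber product has |f^-1(c)| * |g^-1(c)| elements.
Summing over C: 1 * 3 + 3 * 6 + 5 * 7
= 3 + 18 + 35 = 56

56


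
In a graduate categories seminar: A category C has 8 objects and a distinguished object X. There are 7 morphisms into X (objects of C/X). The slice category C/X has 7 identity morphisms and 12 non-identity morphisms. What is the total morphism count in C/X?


In the slice category C/X, objects are morphisms to X.
Identity morphisms: 7 (one per object of C/X).
Non-identity morphisms: 12.
Total = 7 + 12 = 19

19


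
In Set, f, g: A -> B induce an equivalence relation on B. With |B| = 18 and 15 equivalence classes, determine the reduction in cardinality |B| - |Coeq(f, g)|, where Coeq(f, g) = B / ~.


The coequalizer Coeq(f, g) = B / ~ has one element per equivalence class.
|B| = 18, |Coeq(f, g)| = 15.
|B| - |Coeq(f, g)| = 18 - 15 = 3.

3


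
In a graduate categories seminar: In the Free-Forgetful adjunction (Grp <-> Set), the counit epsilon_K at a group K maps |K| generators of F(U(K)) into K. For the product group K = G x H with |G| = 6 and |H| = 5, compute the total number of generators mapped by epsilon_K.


The counit epsilon_K: F(U(K)) -> K of the Free-Forgetful adjunction
maps |K| generators of F(U(K)) into K. For K = G x H (the product group),
|G x H| = |G| * |H|.
Total generators mapped = 6 * 5 = 30.

30


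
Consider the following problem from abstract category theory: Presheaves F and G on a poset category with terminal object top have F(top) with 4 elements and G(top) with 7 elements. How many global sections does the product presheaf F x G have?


Global sections of a presheaf on a poset with terminal top satisfy
Gamma(H) ~ H(top). Presheaves admit pointwise products, so
(F x G)(top) = F(top) x G(top) (Cartesian product).
|Gamma(F x G)| = |F(top)| * |G(top)| = 4 * 7 = 28.

28


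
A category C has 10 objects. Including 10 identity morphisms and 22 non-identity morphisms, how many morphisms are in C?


Each object has an identity morphism, giving 10 identities.
Adding the 22 non-identity morphisms:
Total = 10 + 22 = 32

32


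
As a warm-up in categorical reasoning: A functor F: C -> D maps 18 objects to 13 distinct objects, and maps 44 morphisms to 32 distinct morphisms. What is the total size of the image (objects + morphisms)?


The image of F consists of distinct objects and distinct morphisms.
|Im(F)| on objects = 13
|Im(F)| on morphisms = 32
Total image cardinality = 13 + 32 = 45

45


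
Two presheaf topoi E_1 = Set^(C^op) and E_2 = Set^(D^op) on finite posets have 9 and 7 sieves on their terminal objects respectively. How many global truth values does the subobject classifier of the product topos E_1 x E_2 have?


In a product of presheaf topoi E_1 x E_2, the subobject classifier
is Omega = Omega_1 x Omega_2 (componentwise), so
|Omega(top)| = |Omega_1(top_1)| * |Omega_2(top_2)|.
= 9 * 7 = 63.

63


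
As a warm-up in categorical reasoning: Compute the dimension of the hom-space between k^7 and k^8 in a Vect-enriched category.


In Vect-enriched categories, Hom(k^n, k^m) is the space of m x n matrices.
dim(Hom(k^7, k^8)) = 8 * 7 = 56

56


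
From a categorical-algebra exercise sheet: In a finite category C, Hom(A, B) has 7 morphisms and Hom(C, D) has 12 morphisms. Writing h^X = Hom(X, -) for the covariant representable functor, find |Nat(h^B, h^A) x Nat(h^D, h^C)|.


By the Yoneda lemma, Nat(h^B, h^A) is isomorphic to Hom(A, B),
so |Nat(h^B, h^A)| = |Hom(A, B)| and |Nat(h^D, h^C)| = |Hom(C, D)|.
|Hom(A, B)| = 7, |Hom(C, D)| = 12.
|Nat(h^B, h^A) x Nat(h^D, h^C)| = 7 * 12 = 84

84


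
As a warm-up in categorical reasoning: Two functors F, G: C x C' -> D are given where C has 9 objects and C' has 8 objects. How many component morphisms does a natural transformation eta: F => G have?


A natural transformation eta: F => G assigns one component morphism per
object of the domain category.
The domain is the product category C x C', so
|Ob(C x C')| = |Ob(C)| * |Ob(C')| = 9 * 8 = 72.
Therefore eta has 72 component morphisms.

72


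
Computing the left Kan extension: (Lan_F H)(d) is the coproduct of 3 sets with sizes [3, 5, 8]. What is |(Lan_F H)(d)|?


Pointwise, the left Kan extension (Lan_F H)(d) is the colimit, indexed
by the comma category (F downarrow d), of H composed with the
projection (F downarrow d) -> C. Here that colimit is given
as a coproduct (disjoint union) of sets, so its cardinality is the
sum of the sizes of the summands.
Coproduct of sets with sizes: 3 + 5 + 8
= 16

16


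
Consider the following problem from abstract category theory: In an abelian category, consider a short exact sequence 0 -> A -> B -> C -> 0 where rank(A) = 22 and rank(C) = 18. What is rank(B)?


For a short exact sequence 0 -> A -> B -> C -> 0,
rank is additive: rank(B) = rank(A) + rank(C).
rank(B) = 22 + 18 = 40

40


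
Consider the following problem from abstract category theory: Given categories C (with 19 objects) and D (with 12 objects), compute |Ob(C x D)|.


The product category C x D has objects that are pairs (c, d).
Number of pairs = |Ob(C)| * |Ob(D)| = 19 * 12 = 228

228


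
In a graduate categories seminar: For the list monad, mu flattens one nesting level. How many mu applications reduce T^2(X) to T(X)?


Each application of mu: T^2 -> T removes one layer of nesting.
Starting at depth 2 (i.e., T^2(X)), we need to reach T(X).
Number of mu applications = 2 - 1 = 1

1


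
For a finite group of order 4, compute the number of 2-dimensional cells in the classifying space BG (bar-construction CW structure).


In the bar-construction CW model of BG, the n-cells are indexed by
n-tuples [g_1|...|g_n] of non-identity elements of G (degenerate
simplices with some g_i = e do not contribute cells), so there are
(|G| - 1)^n n-cells.
For dim = 2 with |G| = 4:
cells = (4 - 1)^2 = 3^2 = 9

9


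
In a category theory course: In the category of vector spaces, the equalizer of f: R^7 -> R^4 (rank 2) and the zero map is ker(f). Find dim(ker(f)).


The equalizer of f and the zero map is ker(f).
By the rank-nullity theorem: dim(ker(f)) = dim(domain) - rank(f).
dim(ker(f)) = 7 - 2 = 5

5


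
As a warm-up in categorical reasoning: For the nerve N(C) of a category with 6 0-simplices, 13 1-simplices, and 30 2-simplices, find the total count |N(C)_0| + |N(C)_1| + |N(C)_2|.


The 2-skeleton of the nerve N(C) consists of simplices in dimensions 0, 1, 2:
  |N(C)_0| = 6 (objects)
  |N(C)_1| = 13 (morphisms)
  |N(C)_2| = 30 (composable pairs)
Total = 6 + 13 + 30 = 49

49


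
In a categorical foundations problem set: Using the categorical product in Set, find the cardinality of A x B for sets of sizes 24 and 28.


In Set, the product A x B is the Cartesian product.
By the universal property, |A x B| = |A| * |B|.
|A x B| = 24 * 28 = 672

672


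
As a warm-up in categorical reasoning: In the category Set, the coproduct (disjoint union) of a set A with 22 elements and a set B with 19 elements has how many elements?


In Set, the coproduct A + B is the disjoint union.
|A + B| = |A| + |B| = 22 + 19 = 41

41


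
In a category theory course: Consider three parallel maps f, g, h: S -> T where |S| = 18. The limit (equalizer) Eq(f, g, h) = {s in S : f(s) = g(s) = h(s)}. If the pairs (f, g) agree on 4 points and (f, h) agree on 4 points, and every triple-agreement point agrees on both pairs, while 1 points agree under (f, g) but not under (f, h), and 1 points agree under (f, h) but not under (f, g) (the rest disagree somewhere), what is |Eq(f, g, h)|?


Eq(f, g, h) is the triple-agreement set: points in S where all three
maps take the same value. Using inclusion-exclusion on the pairwise data:
Pair (f, g) agrees on 4 points; pair (f, h) on 4 points.
Points agreeing under (f, g) but not (f, h) = 1; under (f, h) but not (f, g) = 1.
Triple-agreement = agreement-in-(f, g) minus points that agree under (f, g) but not (f, h):
|Eq(f, g, h)| = 4 - 1 = 3
(cross-check via (f, h): 4 - 1 = 3.)

3


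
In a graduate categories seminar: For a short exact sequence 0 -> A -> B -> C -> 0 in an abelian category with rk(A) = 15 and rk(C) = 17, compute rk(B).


For a short exact sequence 0 -> A -> B -> C -> 0,
rank is additive: rank(B) = rank(A) + rank(C).
rank(B) = 15 + 17 = 32

32


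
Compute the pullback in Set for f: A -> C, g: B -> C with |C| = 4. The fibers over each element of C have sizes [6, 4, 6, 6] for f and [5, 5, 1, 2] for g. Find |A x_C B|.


The pullback A x_C B consists of pairs (a, b) with f(a) = g(b).
For each element c in C, the fiber product has |f^-1(c)| * |g^-1(c)| elements.
Summing over C: 6 * 5 + 4 * 5 + 6 * 1 + 6 * 2
= 30 + 20 + 6 + 12 = 68

68


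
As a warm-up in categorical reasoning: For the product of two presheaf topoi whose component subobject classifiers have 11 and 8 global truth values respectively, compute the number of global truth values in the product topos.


In a product of presheaf topoi E_1 x E_2, the subobject classifier
is Omega = Omega_1 x Omega_2 (componentwise), so
|Omega(top)| = |Omega_1(top_1)| * |Omega_2(top_2)|.
= 11 * 8 = 88.

88


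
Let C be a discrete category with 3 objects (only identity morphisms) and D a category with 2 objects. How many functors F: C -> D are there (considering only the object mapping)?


A functor from a discrete category C to D is determined by
where each object maps. Each of the 3 objects of C can map
to any of the 2 objects of D independently.
Number of functors = 2^3 = 8

8
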